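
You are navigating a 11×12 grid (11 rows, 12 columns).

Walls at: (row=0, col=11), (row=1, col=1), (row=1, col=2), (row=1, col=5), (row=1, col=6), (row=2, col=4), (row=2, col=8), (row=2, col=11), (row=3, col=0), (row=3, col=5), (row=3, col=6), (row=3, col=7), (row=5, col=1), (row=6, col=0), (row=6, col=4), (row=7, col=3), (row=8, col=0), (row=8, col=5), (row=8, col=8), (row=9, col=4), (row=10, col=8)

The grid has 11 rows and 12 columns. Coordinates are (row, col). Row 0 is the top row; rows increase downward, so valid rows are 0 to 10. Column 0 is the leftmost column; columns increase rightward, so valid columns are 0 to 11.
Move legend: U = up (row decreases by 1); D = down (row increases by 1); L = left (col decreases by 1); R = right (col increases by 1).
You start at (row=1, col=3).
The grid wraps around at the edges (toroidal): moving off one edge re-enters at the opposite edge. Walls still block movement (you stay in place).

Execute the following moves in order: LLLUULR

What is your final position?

Answer: Final position: (row=10, col=3)

Derivation:
Start: (row=1, col=3)
  [×3]L (left): blocked, stay at (row=1, col=3)
  U (up): (row=1, col=3) -> (row=0, col=3)
  U (up): (row=0, col=3) -> (row=10, col=3)
  L (left): (row=10, col=3) -> (row=10, col=2)
  R (right): (row=10, col=2) -> (row=10, col=3)
Final: (row=10, col=3)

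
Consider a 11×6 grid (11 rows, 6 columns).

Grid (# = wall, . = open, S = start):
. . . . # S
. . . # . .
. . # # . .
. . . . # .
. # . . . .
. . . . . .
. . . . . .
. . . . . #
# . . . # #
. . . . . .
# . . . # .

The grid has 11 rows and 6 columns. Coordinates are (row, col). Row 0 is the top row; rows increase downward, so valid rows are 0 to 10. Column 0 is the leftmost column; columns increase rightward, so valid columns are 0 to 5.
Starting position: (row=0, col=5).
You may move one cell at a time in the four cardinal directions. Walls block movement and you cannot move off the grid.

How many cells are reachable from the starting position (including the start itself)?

BFS flood-fill from (row=0, col=5):
  Distance 0: (row=0, col=5)
  Distance 1: (row=1, col=5)
  Distance 2: (row=1, col=4), (row=2, col=5)
  Distance 3: (row=2, col=4), (row=3, col=5)
  Distance 4: (row=4, col=5)
  Distance 5: (row=4, col=4), (row=5, col=5)
  Distance 6: (row=4, col=3), (row=5, col=4), (row=6, col=5)
  Distance 7: (row=3, col=3), (row=4, col=2), (row=5, col=3), (row=6, col=4)
  Distance 8: (row=3, col=2), (row=5, col=2), (row=6, col=3), (row=7, col=4)
  Distance 9: (row=3, col=1), (row=5, col=1), (row=6, col=2), (row=7, col=3)
  Distance 10: (row=2, col=1), (row=3, col=0), (row=5, col=0), (row=6, col=1), (row=7, col=2), (row=8, col=3)
  Distance 11: (row=1, col=1), (row=2, col=0), (row=4, col=0), (row=6, col=0), (row=7, col=1), (row=8, col=2), (row=9, col=3)
  Distance 12: (row=0, col=1), (row=1, col=0), (row=1, col=2), (row=7, col=0), (row=8, col=1), (row=9, col=2), (row=9, col=4), (row=10, col=3)
  Distance 13: (row=0, col=0), (row=0, col=2), (row=9, col=1), (row=9, col=5), (row=10, col=2)
  Distance 14: (row=0, col=3), (row=9, col=0), (row=10, col=1), (row=10, col=5)
Total reachable: 54 (grid has 54 open cells total)

Answer: Reachable cells: 54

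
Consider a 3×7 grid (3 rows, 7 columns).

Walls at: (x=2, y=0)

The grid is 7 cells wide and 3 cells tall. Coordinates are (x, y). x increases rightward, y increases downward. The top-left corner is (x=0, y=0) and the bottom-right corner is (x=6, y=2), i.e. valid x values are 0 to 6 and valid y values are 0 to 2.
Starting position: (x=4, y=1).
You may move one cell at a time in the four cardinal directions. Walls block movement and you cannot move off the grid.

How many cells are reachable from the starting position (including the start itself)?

BFS flood-fill from (x=4, y=1):
  Distance 0: (x=4, y=1)
  Distance 1: (x=4, y=0), (x=3, y=1), (x=5, y=1), (x=4, y=2)
  Distance 2: (x=3, y=0), (x=5, y=0), (x=2, y=1), (x=6, y=1), (x=3, y=2), (x=5, y=2)
  Distance 3: (x=6, y=0), (x=1, y=1), (x=2, y=2), (x=6, y=2)
  Distance 4: (x=1, y=0), (x=0, y=1), (x=1, y=2)
  Distance 5: (x=0, y=0), (x=0, y=2)
Total reachable: 20 (grid has 20 open cells total)

Answer: Reachable cells: 20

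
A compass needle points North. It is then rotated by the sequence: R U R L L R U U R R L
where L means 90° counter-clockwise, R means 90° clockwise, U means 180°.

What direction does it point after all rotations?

Start: North
  R (right (90° clockwise)) -> East
  U (U-turn (180°)) -> West
  R (right (90° clockwise)) -> North
  L (left (90° counter-clockwise)) -> West
  L (left (90° counter-clockwise)) -> South
  R (right (90° clockwise)) -> West
  U (U-turn (180°)) -> East
  U (U-turn (180°)) -> West
  R (right (90° clockwise)) -> North
  R (right (90° clockwise)) -> East
  L (left (90° counter-clockwise)) -> North
Final: North

Answer: Final heading: North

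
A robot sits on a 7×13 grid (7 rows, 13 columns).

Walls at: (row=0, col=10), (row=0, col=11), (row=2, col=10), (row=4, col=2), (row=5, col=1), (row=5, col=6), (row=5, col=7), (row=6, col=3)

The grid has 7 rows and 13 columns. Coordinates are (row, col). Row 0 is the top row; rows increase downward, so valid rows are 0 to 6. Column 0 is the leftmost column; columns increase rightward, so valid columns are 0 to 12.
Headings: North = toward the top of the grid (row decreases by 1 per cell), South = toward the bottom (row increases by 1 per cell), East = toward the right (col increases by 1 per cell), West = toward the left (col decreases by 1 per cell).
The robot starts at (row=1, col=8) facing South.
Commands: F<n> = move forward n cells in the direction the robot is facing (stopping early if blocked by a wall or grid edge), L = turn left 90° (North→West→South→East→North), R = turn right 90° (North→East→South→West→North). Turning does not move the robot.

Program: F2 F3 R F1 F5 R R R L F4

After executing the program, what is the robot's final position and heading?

Answer: Final position: (row=6, col=8), facing East

Derivation:
Start: (row=1, col=8), facing South
  F2: move forward 2, now at (row=3, col=8)
  F3: move forward 3, now at (row=6, col=8)
  R: turn right, now facing West
  F1: move forward 1, now at (row=6, col=7)
  F5: move forward 3/5 (blocked), now at (row=6, col=4)
  R: turn right, now facing North
  R: turn right, now facing East
  R: turn right, now facing South
  L: turn left, now facing East
  F4: move forward 4, now at (row=6, col=8)
Final: (row=6, col=8), facing East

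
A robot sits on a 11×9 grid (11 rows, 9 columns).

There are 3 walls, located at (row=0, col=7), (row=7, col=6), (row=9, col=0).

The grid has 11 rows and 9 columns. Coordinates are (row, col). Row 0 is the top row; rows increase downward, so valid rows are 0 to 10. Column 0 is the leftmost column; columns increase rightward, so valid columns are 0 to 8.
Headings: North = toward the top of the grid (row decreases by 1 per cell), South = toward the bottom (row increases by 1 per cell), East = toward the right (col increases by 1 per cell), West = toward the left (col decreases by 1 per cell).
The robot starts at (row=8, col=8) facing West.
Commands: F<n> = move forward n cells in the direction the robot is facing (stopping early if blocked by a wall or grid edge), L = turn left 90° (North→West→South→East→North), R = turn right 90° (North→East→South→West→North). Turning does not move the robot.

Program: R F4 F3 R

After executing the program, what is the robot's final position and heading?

Answer: Final position: (row=1, col=8), facing East

Derivation:
Start: (row=8, col=8), facing West
  R: turn right, now facing North
  F4: move forward 4, now at (row=4, col=8)
  F3: move forward 3, now at (row=1, col=8)
  R: turn right, now facing East
Final: (row=1, col=8), facing East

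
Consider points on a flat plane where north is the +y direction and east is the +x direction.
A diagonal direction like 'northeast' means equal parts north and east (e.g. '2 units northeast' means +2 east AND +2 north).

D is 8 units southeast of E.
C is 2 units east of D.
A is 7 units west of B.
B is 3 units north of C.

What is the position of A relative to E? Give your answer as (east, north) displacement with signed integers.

Place E at the origin (east=0, north=0).
  D is 8 units southeast of E: delta (east=+8, north=-8); D at (east=8, north=-8).
  C is 2 units east of D: delta (east=+2, north=+0); C at (east=10, north=-8).
  B is 3 units north of C: delta (east=+0, north=+3); B at (east=10, north=-5).
  A is 7 units west of B: delta (east=-7, north=+0); A at (east=3, north=-5).
Therefore A relative to E: (east=3, north=-5).

Answer: A is at (east=3, north=-5) relative to E.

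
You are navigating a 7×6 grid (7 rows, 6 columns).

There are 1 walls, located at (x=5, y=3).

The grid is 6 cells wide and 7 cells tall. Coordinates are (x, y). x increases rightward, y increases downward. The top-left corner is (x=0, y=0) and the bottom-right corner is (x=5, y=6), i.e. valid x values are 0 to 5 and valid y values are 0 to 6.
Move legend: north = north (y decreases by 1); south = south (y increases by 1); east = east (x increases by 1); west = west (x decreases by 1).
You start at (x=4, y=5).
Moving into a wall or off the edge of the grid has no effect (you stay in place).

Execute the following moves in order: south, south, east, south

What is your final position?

Answer: Final position: (x=5, y=6)

Derivation:
Start: (x=4, y=5)
  south (south): (x=4, y=5) -> (x=4, y=6)
  south (south): blocked, stay at (x=4, y=6)
  east (east): (x=4, y=6) -> (x=5, y=6)
  south (south): blocked, stay at (x=5, y=6)
Final: (x=5, y=6)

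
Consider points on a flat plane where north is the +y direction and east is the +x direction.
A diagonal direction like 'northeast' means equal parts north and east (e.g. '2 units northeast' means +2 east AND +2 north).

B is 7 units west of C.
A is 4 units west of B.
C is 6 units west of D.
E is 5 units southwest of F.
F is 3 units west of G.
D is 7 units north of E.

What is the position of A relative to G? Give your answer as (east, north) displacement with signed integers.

Answer: A is at (east=-25, north=2) relative to G.

Derivation:
Place G at the origin (east=0, north=0).
  F is 3 units west of G: delta (east=-3, north=+0); F at (east=-3, north=0).
  E is 5 units southwest of F: delta (east=-5, north=-5); E at (east=-8, north=-5).
  D is 7 units north of E: delta (east=+0, north=+7); D at (east=-8, north=2).
  C is 6 units west of D: delta (east=-6, north=+0); C at (east=-14, north=2).
  B is 7 units west of C: delta (east=-7, north=+0); B at (east=-21, north=2).
  A is 4 units west of B: delta (east=-4, north=+0); A at (east=-25, north=2).
Therefore A relative to G: (east=-25, north=2).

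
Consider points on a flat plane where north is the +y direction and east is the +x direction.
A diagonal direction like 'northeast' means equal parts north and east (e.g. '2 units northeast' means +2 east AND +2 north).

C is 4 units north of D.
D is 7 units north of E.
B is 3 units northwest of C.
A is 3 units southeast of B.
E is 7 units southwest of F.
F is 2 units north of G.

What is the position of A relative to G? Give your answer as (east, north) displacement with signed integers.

Place G at the origin (east=0, north=0).
  F is 2 units north of G: delta (east=+0, north=+2); F at (east=0, north=2).
  E is 7 units southwest of F: delta (east=-7, north=-7); E at (east=-7, north=-5).
  D is 7 units north of E: delta (east=+0, north=+7); D at (east=-7, north=2).
  C is 4 units north of D: delta (east=+0, north=+4); C at (east=-7, north=6).
  B is 3 units northwest of C: delta (east=-3, north=+3); B at (east=-10, north=9).
  A is 3 units southeast of B: delta (east=+3, north=-3); A at (east=-7, north=6).
Therefore A relative to G: (east=-7, north=6).

Answer: A is at (east=-7, north=6) relative to G.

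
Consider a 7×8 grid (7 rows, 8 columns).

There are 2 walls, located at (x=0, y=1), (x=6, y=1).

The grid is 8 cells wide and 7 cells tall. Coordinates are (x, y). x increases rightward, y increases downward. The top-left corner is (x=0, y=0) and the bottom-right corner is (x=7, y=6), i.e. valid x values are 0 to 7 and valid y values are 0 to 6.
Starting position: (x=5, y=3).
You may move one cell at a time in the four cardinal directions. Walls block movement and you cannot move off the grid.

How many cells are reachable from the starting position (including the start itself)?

BFS flood-fill from (x=5, y=3):
  Distance 0: (x=5, y=3)
  Distance 1: (x=5, y=2), (x=4, y=3), (x=6, y=3), (x=5, y=4)
  Distance 2: (x=5, y=1), (x=4, y=2), (x=6, y=2), (x=3, y=3), (x=7, y=3), (x=4, y=4), (x=6, y=4), (x=5, y=5)
  Distance 3: (x=5, y=0), (x=4, y=1), (x=3, y=2), (x=7, y=2), (x=2, y=3), (x=3, y=4), (x=7, y=4), (x=4, y=5), (x=6, y=5), (x=5, y=6)
  Distance 4: (x=4, y=0), (x=6, y=0), (x=3, y=1), (x=7, y=1), (x=2, y=2), (x=1, y=3), (x=2, y=4), (x=3, y=5), (x=7, y=5), (x=4, y=6), (x=6, y=6)
  Distance 5: (x=3, y=0), (x=7, y=0), (x=2, y=1), (x=1, y=2), (x=0, y=3), (x=1, y=4), (x=2, y=5), (x=3, y=6), (x=7, y=6)
  Distance 6: (x=2, y=0), (x=1, y=1), (x=0, y=2), (x=0, y=4), (x=1, y=5), (x=2, y=6)
  Distance 7: (x=1, y=0), (x=0, y=5), (x=1, y=6)
  Distance 8: (x=0, y=0), (x=0, y=6)
Total reachable: 54 (grid has 54 open cells total)

Answer: Reachable cells: 54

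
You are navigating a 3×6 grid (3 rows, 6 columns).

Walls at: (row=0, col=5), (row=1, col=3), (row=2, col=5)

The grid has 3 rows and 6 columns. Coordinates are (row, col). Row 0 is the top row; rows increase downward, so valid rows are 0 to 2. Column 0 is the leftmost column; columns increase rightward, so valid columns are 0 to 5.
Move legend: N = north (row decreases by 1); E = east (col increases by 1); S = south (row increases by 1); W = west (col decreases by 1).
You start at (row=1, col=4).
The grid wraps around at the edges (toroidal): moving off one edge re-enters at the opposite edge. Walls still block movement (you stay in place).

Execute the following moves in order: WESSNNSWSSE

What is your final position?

Start: (row=1, col=4)
  W (west): blocked, stay at (row=1, col=4)
  E (east): (row=1, col=4) -> (row=1, col=5)
  S (south): blocked, stay at (row=1, col=5)
  S (south): blocked, stay at (row=1, col=5)
  N (north): blocked, stay at (row=1, col=5)
  N (north): blocked, stay at (row=1, col=5)
  S (south): blocked, stay at (row=1, col=5)
  W (west): (row=1, col=5) -> (row=1, col=4)
  S (south): (row=1, col=4) -> (row=2, col=4)
  S (south): (row=2, col=4) -> (row=0, col=4)
  E (east): blocked, stay at (row=0, col=4)
Final: (row=0, col=4)

Answer: Final position: (row=0, col=4)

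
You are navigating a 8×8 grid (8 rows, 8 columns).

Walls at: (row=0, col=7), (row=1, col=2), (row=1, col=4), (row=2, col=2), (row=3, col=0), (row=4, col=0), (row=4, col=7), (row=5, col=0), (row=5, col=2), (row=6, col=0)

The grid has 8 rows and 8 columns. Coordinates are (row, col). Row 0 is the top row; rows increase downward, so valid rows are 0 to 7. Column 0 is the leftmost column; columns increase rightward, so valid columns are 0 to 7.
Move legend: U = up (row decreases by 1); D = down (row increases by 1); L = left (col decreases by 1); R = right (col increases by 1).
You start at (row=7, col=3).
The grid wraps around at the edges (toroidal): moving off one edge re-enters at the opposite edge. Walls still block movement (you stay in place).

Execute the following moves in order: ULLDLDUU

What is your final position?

Start: (row=7, col=3)
  U (up): (row=7, col=3) -> (row=6, col=3)
  L (left): (row=6, col=3) -> (row=6, col=2)
  L (left): (row=6, col=2) -> (row=6, col=1)
  D (down): (row=6, col=1) -> (row=7, col=1)
  L (left): (row=7, col=1) -> (row=7, col=0)
  D (down): (row=7, col=0) -> (row=0, col=0)
  U (up): (row=0, col=0) -> (row=7, col=0)
  U (up): blocked, stay at (row=7, col=0)
Final: (row=7, col=0)

Answer: Final position: (row=7, col=0)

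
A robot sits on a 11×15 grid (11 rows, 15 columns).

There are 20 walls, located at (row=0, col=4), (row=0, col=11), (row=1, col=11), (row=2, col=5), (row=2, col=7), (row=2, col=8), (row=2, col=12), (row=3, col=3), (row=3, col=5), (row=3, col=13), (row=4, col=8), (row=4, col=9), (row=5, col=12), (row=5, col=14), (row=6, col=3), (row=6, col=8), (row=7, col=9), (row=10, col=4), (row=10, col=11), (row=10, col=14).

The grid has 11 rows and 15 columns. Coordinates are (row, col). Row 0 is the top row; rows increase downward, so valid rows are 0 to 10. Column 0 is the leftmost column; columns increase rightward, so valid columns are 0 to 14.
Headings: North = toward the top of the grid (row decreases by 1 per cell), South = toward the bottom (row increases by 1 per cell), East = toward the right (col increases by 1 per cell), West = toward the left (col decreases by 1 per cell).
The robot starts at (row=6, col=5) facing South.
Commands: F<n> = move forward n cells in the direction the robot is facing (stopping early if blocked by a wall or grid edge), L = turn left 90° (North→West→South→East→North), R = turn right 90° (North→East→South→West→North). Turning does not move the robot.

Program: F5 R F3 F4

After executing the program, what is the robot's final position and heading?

Start: (row=6, col=5), facing South
  F5: move forward 4/5 (blocked), now at (row=10, col=5)
  R: turn right, now facing West
  F3: move forward 0/3 (blocked), now at (row=10, col=5)
  F4: move forward 0/4 (blocked), now at (row=10, col=5)
Final: (row=10, col=5), facing West

Answer: Final position: (row=10, col=5), facing West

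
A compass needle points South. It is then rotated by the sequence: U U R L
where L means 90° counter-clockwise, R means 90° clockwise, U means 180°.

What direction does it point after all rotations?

Start: South
  U (U-turn (180°)) -> North
  U (U-turn (180°)) -> South
  R (right (90° clockwise)) -> West
  L (left (90° counter-clockwise)) -> South
Final: South

Answer: Final heading: South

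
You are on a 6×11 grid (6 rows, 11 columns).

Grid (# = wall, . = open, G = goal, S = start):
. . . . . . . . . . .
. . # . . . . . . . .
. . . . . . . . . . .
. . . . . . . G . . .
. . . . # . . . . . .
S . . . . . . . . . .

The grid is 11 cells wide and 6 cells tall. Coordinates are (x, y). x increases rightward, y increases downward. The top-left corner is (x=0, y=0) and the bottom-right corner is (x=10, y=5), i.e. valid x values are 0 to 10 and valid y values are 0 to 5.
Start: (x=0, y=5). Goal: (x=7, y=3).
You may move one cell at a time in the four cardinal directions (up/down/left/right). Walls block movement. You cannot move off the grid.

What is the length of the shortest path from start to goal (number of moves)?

Answer: Shortest path length: 9

Derivation:
BFS from (x=0, y=5) until reaching (x=7, y=3):
  Distance 0: (x=0, y=5)
  Distance 1: (x=0, y=4), (x=1, y=5)
  Distance 2: (x=0, y=3), (x=1, y=4), (x=2, y=5)
  Distance 3: (x=0, y=2), (x=1, y=3), (x=2, y=4), (x=3, y=5)
  Distance 4: (x=0, y=1), (x=1, y=2), (x=2, y=3), (x=3, y=4), (x=4, y=5)
  Distance 5: (x=0, y=0), (x=1, y=1), (x=2, y=2), (x=3, y=3), (x=5, y=5)
  Distance 6: (x=1, y=0), (x=3, y=2), (x=4, y=3), (x=5, y=4), (x=6, y=5)
  Distance 7: (x=2, y=0), (x=3, y=1), (x=4, y=2), (x=5, y=3), (x=6, y=4), (x=7, y=5)
  Distance 8: (x=3, y=0), (x=4, y=1), (x=5, y=2), (x=6, y=3), (x=7, y=4), (x=8, y=5)
  Distance 9: (x=4, y=0), (x=5, y=1), (x=6, y=2), (x=7, y=3), (x=8, y=4), (x=9, y=5)  <- goal reached here
One shortest path (9 moves): (x=0, y=5) -> (x=1, y=5) -> (x=2, y=5) -> (x=3, y=5) -> (x=4, y=5) -> (x=5, y=5) -> (x=6, y=5) -> (x=7, y=5) -> (x=7, y=4) -> (x=7, y=3)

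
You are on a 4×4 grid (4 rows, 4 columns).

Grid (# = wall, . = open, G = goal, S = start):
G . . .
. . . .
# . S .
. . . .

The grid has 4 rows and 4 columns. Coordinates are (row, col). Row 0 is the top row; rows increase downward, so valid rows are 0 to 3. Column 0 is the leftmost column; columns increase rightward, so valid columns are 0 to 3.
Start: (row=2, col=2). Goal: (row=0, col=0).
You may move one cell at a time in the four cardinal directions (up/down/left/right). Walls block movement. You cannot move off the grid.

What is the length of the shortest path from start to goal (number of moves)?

Answer: Shortest path length: 4

Derivation:
BFS from (row=2, col=2) until reaching (row=0, col=0):
  Distance 0: (row=2, col=2)
  Distance 1: (row=1, col=2), (row=2, col=1), (row=2, col=3), (row=3, col=2)
  Distance 2: (row=0, col=2), (row=1, col=1), (row=1, col=3), (row=3, col=1), (row=3, col=3)
  Distance 3: (row=0, col=1), (row=0, col=3), (row=1, col=0), (row=3, col=0)
  Distance 4: (row=0, col=0)  <- goal reached here
One shortest path (4 moves): (row=2, col=2) -> (row=2, col=1) -> (row=1, col=1) -> (row=1, col=0) -> (row=0, col=0)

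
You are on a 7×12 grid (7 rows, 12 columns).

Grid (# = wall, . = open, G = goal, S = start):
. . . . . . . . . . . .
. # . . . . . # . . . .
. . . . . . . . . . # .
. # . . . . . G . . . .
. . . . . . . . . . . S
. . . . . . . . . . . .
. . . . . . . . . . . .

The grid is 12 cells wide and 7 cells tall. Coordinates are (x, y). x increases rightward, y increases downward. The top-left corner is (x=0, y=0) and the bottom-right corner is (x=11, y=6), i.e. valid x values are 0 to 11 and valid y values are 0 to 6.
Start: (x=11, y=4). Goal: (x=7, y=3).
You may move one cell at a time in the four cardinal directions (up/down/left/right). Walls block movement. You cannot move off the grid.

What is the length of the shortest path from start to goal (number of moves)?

Answer: Shortest path length: 5

Derivation:
BFS from (x=11, y=4) until reaching (x=7, y=3):
  Distance 0: (x=11, y=4)
  Distance 1: (x=11, y=3), (x=10, y=4), (x=11, y=5)
  Distance 2: (x=11, y=2), (x=10, y=3), (x=9, y=4), (x=10, y=5), (x=11, y=6)
  Distance 3: (x=11, y=1), (x=9, y=3), (x=8, y=4), (x=9, y=5), (x=10, y=6)
  Distance 4: (x=11, y=0), (x=10, y=1), (x=9, y=2), (x=8, y=3), (x=7, y=4), (x=8, y=5), (x=9, y=6)
  Distance 5: (x=10, y=0), (x=9, y=1), (x=8, y=2), (x=7, y=3), (x=6, y=4), (x=7, y=5), (x=8, y=6)  <- goal reached here
One shortest path (5 moves): (x=11, y=4) -> (x=10, y=4) -> (x=9, y=4) -> (x=8, y=4) -> (x=7, y=4) -> (x=7, y=3)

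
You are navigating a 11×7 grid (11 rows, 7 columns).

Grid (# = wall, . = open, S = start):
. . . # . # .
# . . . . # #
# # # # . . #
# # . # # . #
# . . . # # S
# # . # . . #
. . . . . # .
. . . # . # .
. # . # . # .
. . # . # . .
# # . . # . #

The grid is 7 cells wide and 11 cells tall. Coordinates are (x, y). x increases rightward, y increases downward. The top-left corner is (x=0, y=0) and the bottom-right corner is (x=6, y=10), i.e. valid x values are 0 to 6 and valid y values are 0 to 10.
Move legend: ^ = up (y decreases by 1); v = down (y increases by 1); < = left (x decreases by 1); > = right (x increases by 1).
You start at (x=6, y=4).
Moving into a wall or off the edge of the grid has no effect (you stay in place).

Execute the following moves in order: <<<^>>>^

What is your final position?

Answer: Final position: (x=6, y=4)

Derivation:
Start: (x=6, y=4)
  [×3]< (left): blocked, stay at (x=6, y=4)
  ^ (up): blocked, stay at (x=6, y=4)
  [×3]> (right): blocked, stay at (x=6, y=4)
  ^ (up): blocked, stay at (x=6, y=4)
Final: (x=6, y=4)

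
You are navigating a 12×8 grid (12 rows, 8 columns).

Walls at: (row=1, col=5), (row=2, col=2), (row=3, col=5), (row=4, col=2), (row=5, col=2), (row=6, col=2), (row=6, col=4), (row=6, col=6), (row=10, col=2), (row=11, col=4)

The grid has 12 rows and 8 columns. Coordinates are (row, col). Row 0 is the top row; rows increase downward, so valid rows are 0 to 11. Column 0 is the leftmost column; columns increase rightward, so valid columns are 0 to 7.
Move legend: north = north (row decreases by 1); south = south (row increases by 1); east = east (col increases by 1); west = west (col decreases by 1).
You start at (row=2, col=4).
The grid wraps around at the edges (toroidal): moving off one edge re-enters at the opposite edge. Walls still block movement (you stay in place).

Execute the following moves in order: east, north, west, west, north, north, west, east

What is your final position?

Start: (row=2, col=4)
  east (east): (row=2, col=4) -> (row=2, col=5)
  north (north): blocked, stay at (row=2, col=5)
  west (west): (row=2, col=5) -> (row=2, col=4)
  west (west): (row=2, col=4) -> (row=2, col=3)
  north (north): (row=2, col=3) -> (row=1, col=3)
  north (north): (row=1, col=3) -> (row=0, col=3)
  west (west): (row=0, col=3) -> (row=0, col=2)
  east (east): (row=0, col=2) -> (row=0, col=3)
Final: (row=0, col=3)

Answer: Final position: (row=0, col=3)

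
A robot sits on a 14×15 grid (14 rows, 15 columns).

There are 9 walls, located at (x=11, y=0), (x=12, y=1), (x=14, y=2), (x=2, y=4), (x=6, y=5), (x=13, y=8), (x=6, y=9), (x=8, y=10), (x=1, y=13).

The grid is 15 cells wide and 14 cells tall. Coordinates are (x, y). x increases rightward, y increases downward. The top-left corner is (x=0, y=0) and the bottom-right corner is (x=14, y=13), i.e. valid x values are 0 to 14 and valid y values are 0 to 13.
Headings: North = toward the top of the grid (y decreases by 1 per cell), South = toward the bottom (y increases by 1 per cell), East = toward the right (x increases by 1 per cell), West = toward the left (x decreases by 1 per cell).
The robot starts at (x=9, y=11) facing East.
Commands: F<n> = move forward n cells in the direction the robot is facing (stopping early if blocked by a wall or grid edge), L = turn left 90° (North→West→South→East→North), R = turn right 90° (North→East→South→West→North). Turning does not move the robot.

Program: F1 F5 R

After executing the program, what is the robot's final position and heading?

Answer: Final position: (x=14, y=11), facing South

Derivation:
Start: (x=9, y=11), facing East
  F1: move forward 1, now at (x=10, y=11)
  F5: move forward 4/5 (blocked), now at (x=14, y=11)
  R: turn right, now facing South
Final: (x=14, y=11), facing South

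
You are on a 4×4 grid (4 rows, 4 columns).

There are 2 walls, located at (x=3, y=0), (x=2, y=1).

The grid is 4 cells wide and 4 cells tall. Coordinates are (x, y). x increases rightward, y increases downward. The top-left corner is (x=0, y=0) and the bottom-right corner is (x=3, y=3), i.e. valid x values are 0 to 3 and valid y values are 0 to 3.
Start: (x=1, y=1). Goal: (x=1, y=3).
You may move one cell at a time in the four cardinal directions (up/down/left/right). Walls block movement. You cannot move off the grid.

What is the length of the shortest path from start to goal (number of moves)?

BFS from (x=1, y=1) until reaching (x=1, y=3):
  Distance 0: (x=1, y=1)
  Distance 1: (x=1, y=0), (x=0, y=1), (x=1, y=2)
  Distance 2: (x=0, y=0), (x=2, y=0), (x=0, y=2), (x=2, y=2), (x=1, y=3)  <- goal reached here
One shortest path (2 moves): (x=1, y=1) -> (x=1, y=2) -> (x=1, y=3)

Answer: Shortest path length: 2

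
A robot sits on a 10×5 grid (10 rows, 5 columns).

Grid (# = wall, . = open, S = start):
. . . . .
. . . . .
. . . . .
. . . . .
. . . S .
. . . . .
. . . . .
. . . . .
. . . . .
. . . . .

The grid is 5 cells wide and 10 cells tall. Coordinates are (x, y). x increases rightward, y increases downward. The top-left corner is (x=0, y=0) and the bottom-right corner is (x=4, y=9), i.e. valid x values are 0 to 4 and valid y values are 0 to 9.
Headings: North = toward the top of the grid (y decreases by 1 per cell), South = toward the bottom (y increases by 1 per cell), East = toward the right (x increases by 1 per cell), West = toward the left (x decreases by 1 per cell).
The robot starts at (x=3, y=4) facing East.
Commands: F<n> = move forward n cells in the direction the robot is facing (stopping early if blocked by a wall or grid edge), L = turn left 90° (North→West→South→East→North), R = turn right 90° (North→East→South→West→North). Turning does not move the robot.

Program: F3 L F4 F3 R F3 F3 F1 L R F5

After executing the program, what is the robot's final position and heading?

Answer: Final position: (x=4, y=0), facing East

Derivation:
Start: (x=3, y=4), facing East
  F3: move forward 1/3 (blocked), now at (x=4, y=4)
  L: turn left, now facing North
  F4: move forward 4, now at (x=4, y=0)
  F3: move forward 0/3 (blocked), now at (x=4, y=0)
  R: turn right, now facing East
  F3: move forward 0/3 (blocked), now at (x=4, y=0)
  F3: move forward 0/3 (blocked), now at (x=4, y=0)
  F1: move forward 0/1 (blocked), now at (x=4, y=0)
  L: turn left, now facing North
  R: turn right, now facing East
  F5: move forward 0/5 (blocked), now at (x=4, y=0)
Final: (x=4, y=0), facing East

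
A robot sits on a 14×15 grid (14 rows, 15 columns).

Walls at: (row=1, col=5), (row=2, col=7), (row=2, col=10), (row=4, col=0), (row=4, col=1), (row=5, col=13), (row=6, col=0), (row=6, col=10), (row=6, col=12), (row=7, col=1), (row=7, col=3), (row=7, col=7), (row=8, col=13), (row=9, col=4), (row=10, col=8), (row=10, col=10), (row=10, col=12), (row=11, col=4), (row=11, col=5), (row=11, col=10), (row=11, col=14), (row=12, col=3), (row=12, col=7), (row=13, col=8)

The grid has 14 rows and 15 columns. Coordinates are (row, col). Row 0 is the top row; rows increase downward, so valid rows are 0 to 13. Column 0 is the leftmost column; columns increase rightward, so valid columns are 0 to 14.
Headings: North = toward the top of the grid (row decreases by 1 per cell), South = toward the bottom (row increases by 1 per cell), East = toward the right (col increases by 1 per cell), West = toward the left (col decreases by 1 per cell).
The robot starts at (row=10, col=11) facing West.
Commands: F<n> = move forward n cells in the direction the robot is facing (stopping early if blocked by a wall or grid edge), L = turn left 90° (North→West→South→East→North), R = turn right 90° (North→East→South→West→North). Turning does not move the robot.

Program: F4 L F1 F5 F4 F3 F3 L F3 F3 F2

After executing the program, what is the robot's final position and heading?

Answer: Final position: (row=13, col=14), facing East

Derivation:
Start: (row=10, col=11), facing West
  F4: move forward 0/4 (blocked), now at (row=10, col=11)
  L: turn left, now facing South
  F1: move forward 1, now at (row=11, col=11)
  F5: move forward 2/5 (blocked), now at (row=13, col=11)
  F4: move forward 0/4 (blocked), now at (row=13, col=11)
  F3: move forward 0/3 (blocked), now at (row=13, col=11)
  F3: move forward 0/3 (blocked), now at (row=13, col=11)
  L: turn left, now facing East
  F3: move forward 3, now at (row=13, col=14)
  F3: move forward 0/3 (blocked), now at (row=13, col=14)
  F2: move forward 0/2 (blocked), now at (row=13, col=14)
Final: (row=13, col=14), facing East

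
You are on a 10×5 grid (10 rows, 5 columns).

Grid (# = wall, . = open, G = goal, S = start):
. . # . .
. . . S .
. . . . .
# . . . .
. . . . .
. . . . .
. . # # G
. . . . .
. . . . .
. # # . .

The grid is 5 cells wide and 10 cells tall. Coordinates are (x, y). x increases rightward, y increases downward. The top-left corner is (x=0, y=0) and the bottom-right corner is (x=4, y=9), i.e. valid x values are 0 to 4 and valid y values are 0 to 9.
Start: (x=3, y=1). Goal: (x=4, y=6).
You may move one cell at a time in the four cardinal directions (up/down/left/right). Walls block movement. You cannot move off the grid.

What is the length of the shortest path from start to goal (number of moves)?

BFS from (x=3, y=1) until reaching (x=4, y=6):
  Distance 0: (x=3, y=1)
  Distance 1: (x=3, y=0), (x=2, y=1), (x=4, y=1), (x=3, y=2)
  Distance 2: (x=4, y=0), (x=1, y=1), (x=2, y=2), (x=4, y=2), (x=3, y=3)
  Distance 3: (x=1, y=0), (x=0, y=1), (x=1, y=2), (x=2, y=3), (x=4, y=3), (x=3, y=4)
  Distance 4: (x=0, y=0), (x=0, y=2), (x=1, y=3), (x=2, y=4), (x=4, y=4), (x=3, y=5)
  Distance 5: (x=1, y=4), (x=2, y=5), (x=4, y=5)
  Distance 6: (x=0, y=4), (x=1, y=5), (x=4, y=6)  <- goal reached here
One shortest path (6 moves): (x=3, y=1) -> (x=4, y=1) -> (x=4, y=2) -> (x=4, y=3) -> (x=4, y=4) -> (x=4, y=5) -> (x=4, y=6)

Answer: Shortest path length: 6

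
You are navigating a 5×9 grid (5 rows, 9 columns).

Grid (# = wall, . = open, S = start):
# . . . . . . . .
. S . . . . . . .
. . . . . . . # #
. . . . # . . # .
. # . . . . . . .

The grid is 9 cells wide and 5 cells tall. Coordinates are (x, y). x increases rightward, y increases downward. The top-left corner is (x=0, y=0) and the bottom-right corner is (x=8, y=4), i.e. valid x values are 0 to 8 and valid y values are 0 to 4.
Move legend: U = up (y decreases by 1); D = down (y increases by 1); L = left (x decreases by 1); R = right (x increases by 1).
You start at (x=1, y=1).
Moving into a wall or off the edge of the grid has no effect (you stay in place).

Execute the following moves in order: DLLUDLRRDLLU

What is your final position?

Start: (x=1, y=1)
  D (down): (x=1, y=1) -> (x=1, y=2)
  L (left): (x=1, y=2) -> (x=0, y=2)
  L (left): blocked, stay at (x=0, y=2)
  U (up): (x=0, y=2) -> (x=0, y=1)
  D (down): (x=0, y=1) -> (x=0, y=2)
  L (left): blocked, stay at (x=0, y=2)
  R (right): (x=0, y=2) -> (x=1, y=2)
  R (right): (x=1, y=2) -> (x=2, y=2)
  D (down): (x=2, y=2) -> (x=2, y=3)
  L (left): (x=2, y=3) -> (x=1, y=3)
  L (left): (x=1, y=3) -> (x=0, y=3)
  U (up): (x=0, y=3) -> (x=0, y=2)
Final: (x=0, y=2)

Answer: Final position: (x=0, y=2)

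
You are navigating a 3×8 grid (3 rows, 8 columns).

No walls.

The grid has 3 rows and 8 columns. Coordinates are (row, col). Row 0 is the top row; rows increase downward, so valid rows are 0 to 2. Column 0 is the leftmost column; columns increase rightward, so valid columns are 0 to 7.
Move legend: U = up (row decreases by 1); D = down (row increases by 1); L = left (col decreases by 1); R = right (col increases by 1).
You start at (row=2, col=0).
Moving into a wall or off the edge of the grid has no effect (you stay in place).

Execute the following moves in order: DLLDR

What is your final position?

Answer: Final position: (row=2, col=1)

Derivation:
Start: (row=2, col=0)
  D (down): blocked, stay at (row=2, col=0)
  L (left): blocked, stay at (row=2, col=0)
  L (left): blocked, stay at (row=2, col=0)
  D (down): blocked, stay at (row=2, col=0)
  R (right): (row=2, col=0) -> (row=2, col=1)
Final: (row=2, col=1)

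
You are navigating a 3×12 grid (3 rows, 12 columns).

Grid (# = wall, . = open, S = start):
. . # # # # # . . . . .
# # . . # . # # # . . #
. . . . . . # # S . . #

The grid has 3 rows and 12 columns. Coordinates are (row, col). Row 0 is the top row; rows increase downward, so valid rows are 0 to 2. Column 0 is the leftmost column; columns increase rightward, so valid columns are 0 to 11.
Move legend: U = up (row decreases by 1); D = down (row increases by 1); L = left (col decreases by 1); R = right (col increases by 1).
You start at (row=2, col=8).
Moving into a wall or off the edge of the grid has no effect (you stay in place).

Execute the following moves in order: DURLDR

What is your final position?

Start: (row=2, col=8)
  D (down): blocked, stay at (row=2, col=8)
  U (up): blocked, stay at (row=2, col=8)
  R (right): (row=2, col=8) -> (row=2, col=9)
  L (left): (row=2, col=9) -> (row=2, col=8)
  D (down): blocked, stay at (row=2, col=8)
  R (right): (row=2, col=8) -> (row=2, col=9)
Final: (row=2, col=9)

Answer: Final position: (row=2, col=9)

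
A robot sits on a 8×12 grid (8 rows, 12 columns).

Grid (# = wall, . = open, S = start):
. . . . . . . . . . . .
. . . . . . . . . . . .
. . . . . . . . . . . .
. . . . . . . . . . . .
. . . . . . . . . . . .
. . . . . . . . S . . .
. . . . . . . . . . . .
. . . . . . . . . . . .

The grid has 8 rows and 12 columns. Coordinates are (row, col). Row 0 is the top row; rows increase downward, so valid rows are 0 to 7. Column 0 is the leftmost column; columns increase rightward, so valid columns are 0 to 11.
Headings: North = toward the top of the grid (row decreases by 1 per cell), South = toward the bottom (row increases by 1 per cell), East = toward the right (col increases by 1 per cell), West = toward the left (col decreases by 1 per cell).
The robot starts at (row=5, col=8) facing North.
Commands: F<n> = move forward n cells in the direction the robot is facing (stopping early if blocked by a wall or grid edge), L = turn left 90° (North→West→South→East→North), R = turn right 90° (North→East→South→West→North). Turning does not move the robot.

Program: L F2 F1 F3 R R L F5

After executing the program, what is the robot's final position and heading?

Start: (row=5, col=8), facing North
  L: turn left, now facing West
  F2: move forward 2, now at (row=5, col=6)
  F1: move forward 1, now at (row=5, col=5)
  F3: move forward 3, now at (row=5, col=2)
  R: turn right, now facing North
  R: turn right, now facing East
  L: turn left, now facing North
  F5: move forward 5, now at (row=0, col=2)
Final: (row=0, col=2), facing North

Answer: Final position: (row=0, col=2), facing North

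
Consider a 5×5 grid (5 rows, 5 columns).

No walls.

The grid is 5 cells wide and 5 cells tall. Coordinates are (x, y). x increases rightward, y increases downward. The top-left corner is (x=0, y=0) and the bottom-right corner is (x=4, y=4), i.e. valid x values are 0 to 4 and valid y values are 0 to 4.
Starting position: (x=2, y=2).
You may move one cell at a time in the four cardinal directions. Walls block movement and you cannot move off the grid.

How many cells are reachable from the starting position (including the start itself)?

Answer: Reachable cells: 25

Derivation:
BFS flood-fill from (x=2, y=2):
  Distance 0: (x=2, y=2)
  Distance 1: (x=2, y=1), (x=1, y=2), (x=3, y=2), (x=2, y=3)
  Distance 2: (x=2, y=0), (x=1, y=1), (x=3, y=1), (x=0, y=2), (x=4, y=2), (x=1, y=3), (x=3, y=3), (x=2, y=4)
  Distance 3: (x=1, y=0), (x=3, y=0), (x=0, y=1), (x=4, y=1), (x=0, y=3), (x=4, y=3), (x=1, y=4), (x=3, y=4)
  Distance 4: (x=0, y=0), (x=4, y=0), (x=0, y=4), (x=4, y=4)
Total reachable: 25 (grid has 25 open cells total)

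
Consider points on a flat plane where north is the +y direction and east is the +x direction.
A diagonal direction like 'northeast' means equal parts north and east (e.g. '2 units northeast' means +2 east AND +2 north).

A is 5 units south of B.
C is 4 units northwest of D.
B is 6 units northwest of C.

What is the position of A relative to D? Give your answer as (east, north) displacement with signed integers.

Place D at the origin (east=0, north=0).
  C is 4 units northwest of D: delta (east=-4, north=+4); C at (east=-4, north=4).
  B is 6 units northwest of C: delta (east=-6, north=+6); B at (east=-10, north=10).
  A is 5 units south of B: delta (east=+0, north=-5); A at (east=-10, north=5).
Therefore A relative to D: (east=-10, north=5).

Answer: A is at (east=-10, north=5) relative to D.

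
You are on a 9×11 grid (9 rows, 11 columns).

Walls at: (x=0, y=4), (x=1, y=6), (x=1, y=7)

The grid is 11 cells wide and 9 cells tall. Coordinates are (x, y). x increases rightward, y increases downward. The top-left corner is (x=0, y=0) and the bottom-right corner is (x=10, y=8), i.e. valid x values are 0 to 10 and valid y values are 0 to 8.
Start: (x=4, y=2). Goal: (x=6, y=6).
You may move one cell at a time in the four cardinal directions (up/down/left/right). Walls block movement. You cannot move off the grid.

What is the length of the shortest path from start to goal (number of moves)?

BFS from (x=4, y=2) until reaching (x=6, y=6):
  Distance 0: (x=4, y=2)
  Distance 1: (x=4, y=1), (x=3, y=2), (x=5, y=2), (x=4, y=3)
  Distance 2: (x=4, y=0), (x=3, y=1), (x=5, y=1), (x=2, y=2), (x=6, y=2), (x=3, y=3), (x=5, y=3), (x=4, y=4)
  Distance 3: (x=3, y=0), (x=5, y=0), (x=2, y=1), (x=6, y=1), (x=1, y=2), (x=7, y=2), (x=2, y=3), (x=6, y=3), (x=3, y=4), (x=5, y=4), (x=4, y=5)
  Distance 4: (x=2, y=0), (x=6, y=0), (x=1, y=1), (x=7, y=1), (x=0, y=2), (x=8, y=2), (x=1, y=3), (x=7, y=3), (x=2, y=4), (x=6, y=4), (x=3, y=5), (x=5, y=5), (x=4, y=6)
  Distance 5: (x=1, y=0), (x=7, y=0), (x=0, y=1), (x=8, y=1), (x=9, y=2), (x=0, y=3), (x=8, y=3), (x=1, y=4), (x=7, y=4), (x=2, y=5), (x=6, y=5), (x=3, y=6), (x=5, y=6), (x=4, y=7)
  Distance 6: (x=0, y=0), (x=8, y=0), (x=9, y=1), (x=10, y=2), (x=9, y=3), (x=8, y=4), (x=1, y=5), (x=7, y=5), (x=2, y=6), (x=6, y=6), (x=3, y=7), (x=5, y=7), (x=4, y=8)  <- goal reached here
One shortest path (6 moves): (x=4, y=2) -> (x=5, y=2) -> (x=6, y=2) -> (x=6, y=3) -> (x=6, y=4) -> (x=6, y=5) -> (x=6, y=6)

Answer: Shortest path length: 6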